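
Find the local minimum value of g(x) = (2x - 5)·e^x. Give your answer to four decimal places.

g'(x) = 2·e^x + (2x - 5)·1·e^x = (2x - 3)·e^x. Since e^x > 0, the only critical point is x = 3/2.
g''(3/2) has the same sign as 2 > 0, so this is a local minimum.
g(3/2) = (-2)·e^(3/2) ≈ -8.9634.

-8.9634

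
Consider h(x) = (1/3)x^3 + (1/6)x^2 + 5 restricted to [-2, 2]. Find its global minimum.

3

The derivative is x^2 + (1/3)x, which vanishes at x = -1/3 and x = 0.
Compare values at every candidate in [-2, 2]: h(-2) = 3, h(-1/3) = 811/162, h(0) = 5, h(2) = 25/3.
Hence the absolute minimum is 3 at x = -2.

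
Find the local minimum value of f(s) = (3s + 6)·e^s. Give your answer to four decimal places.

-0.1494

By the product rule, f'(s) = (3s + 9)·e^s. Since e^s > 0, the only critical point is s = -3.
f''(-3) has the same sign as 3 > 0, so this is a local minimum.
f(-3) = (-3)·e^(-3) ≈ -0.1494.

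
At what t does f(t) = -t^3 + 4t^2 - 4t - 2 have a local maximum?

2

f'(t) = -3t^2 + 8t - 4 = 0 at t = 2/3, 2.
f''(t) = -6t + 8. f''(2/3) = 4 > 0 ⇒ local minimum; f''(2) = -4 < 0 ⇒ local maximum.
Thus f has its local maximum at t = 2, with value -2.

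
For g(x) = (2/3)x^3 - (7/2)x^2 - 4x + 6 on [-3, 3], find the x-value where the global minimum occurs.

-3

g'(x) = 2x^2 - 7x - 4, whose only zero in [-3, 3] is x = -1/2.
Evaluating at the critical points and endpoints: g(-3) = -63/2; g(-1/2) = 169/24; g(3) = -39/2.
So the minimum is g(-3) = -63/2.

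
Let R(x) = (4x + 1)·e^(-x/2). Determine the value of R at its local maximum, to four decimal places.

3.3349

R'(x) = 4·e^(-x/2) + (4x + 1)·(-1/2)·e^(-x/2) = (-2x + 7/2)·e^(-x/2). Since e^(-x/2) > 0, the only critical point is x = 7/4.
R''(7/4) has the same sign as -2 < 0, so this is a local maximum.
R(7/4) = (8)·e^(-7/8) ≈ 3.3349.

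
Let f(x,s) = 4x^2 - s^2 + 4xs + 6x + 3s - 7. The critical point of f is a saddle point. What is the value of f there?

-37/4

∂f/∂x = 8x + 4s + 6 = 0 and ∂f/∂s = 4x - 2s + 3 = 0, so (x, s) = (-3/4, 0).
The Hessian has f_{xx} = 8, f_{ss} = -2, f_{xs} = 4, giving D = -32 < 0, so the point is a saddle point.
f(-3/4, 0) = -37/4.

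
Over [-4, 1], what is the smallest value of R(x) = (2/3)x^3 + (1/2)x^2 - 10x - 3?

-71/6

Differentiating, R'(x) = 2x^2 + x - 10; whose only zero in [-4, 1] is x = -5/2.
Candidates: R(-4) = 7/3,  R(-5/2) = 353/24,  R(1) = -71/6.
So the minimum is R(1) = -71/6.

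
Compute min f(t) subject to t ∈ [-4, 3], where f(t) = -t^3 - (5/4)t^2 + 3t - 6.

f'(t) = -3t^2 - (5/2)t + 3, which vanishes at t = -3/2 and t = 2/3.
Evaluating at the critical points and endpoints: f(-4) = 26; f(-3/2) = -159/16; f(2/3) = -131/27; f(3) = -141/4.
Hence the absolute minimum is -141/4 at t = 3.

-141/4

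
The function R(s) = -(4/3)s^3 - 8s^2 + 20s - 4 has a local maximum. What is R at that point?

R'(s) = -4s^2 - 16s + 20 = 0 at s = -5, 1.
R''(s) = -8s - 16. R''(-5) = 24 > 0 ⇒ local minimum; R''(1) = -24 < 0 ⇒ local maximum.
So the local maximum value is R(1) = 20/3.

20/3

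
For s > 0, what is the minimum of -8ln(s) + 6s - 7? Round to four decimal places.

R'(s) = -8/s + 6 = 0 gives s = 4/3.
R''(s) = 8/s², which is positive for s > 0, so this is a local minimum.
R(4/3) = -8·ln(4/3) + 8 - 7 ≈ -1.3015.

-1.3015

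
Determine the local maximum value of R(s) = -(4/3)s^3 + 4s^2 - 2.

10/3

R'(s) = -4s^2 + 8s = 0 at s = 0, 2.
Second-derivative test with R''(s) = -8s + 8: R''(0) = 8 > 0 ⇒ local minimum; R''(2) = -8 < 0 ⇒ local maximum.
The local maximum is R(2) = 10/3.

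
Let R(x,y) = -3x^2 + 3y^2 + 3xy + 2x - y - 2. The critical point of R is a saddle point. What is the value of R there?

-5/3

∂R/∂x = -6x + 3y + 2 = 0 and ∂R/∂y = 3x + 6y - 1 = 0, so (x, y) = (1/3, 0).
The Hessian has R_{xx} = -6, R_{yy} = 6, R_{xy} = 3, giving D = -45 < 0, so the point is a saddle point.
R(1/3, 0) = -5/3.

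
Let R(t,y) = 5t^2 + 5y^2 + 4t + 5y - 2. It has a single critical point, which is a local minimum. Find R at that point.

∂R/∂t = 10t + 4 = 0 and ∂R/∂y = 10y + 5 = 0, so (t, y) = (-2/5, -1/2).
The Hessian has R_{tt} = 10, R_{yy} = 10, R_{ty} = 0, giving D = 100 > 0 with R_{tt} > 0, so the point is a local minimum.
R(-2/5, -1/2) = -81/20.

-81/20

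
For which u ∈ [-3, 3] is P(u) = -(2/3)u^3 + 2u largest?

The derivative is -2u^2 + 2, which vanishes at u = -1 and u = 1.
Candidates: P(-3) = 12; P(-1) = -4/3; P(1) = 4/3; P(3) = -12.
So the maximum is P(-3) = 12.

-3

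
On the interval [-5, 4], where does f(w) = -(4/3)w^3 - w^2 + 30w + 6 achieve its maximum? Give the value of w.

5/2

Differentiating, f'(w) = -4w^2 - 2w + 30; which vanishes at w = -3 and w = 5/2.
Compare values at every candidate in [-5, 4]: f(-5) = -7/3, f(-3) = -57, f(5/2) = 647/12, f(4) = 74/3.
The maximum over the interval is 647/12, attained at w = 5/2.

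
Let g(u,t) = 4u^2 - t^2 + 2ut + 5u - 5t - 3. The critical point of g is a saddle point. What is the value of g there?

13/4

∂g/∂u = 8u + 2t + 5 = 0 and ∂g/∂t = 2u - 2t - 5 = 0, so (u, t) = (0, -5/2).
The Hessian has g_{uu} = 8, g_{tt} = -2, g_{ut} = 2, giving D = -20 < 0, so the point is a saddle point.
g(0, -5/2) = 13/4.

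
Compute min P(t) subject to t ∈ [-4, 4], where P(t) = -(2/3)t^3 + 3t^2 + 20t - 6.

Differentiating, P'(t) = -2t^2 + 6t + 20; whose only zero in [-4, 4] is t = -2.
Evaluating at the critical points and endpoints: P(-4) = 14/3,  P(-2) = -86/3,  P(4) = 238/3.
Hence the absolute minimum is -86/3 at t = -2.

-86/3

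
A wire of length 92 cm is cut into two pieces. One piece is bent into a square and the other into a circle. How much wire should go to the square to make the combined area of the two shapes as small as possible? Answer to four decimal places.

51.5291

Let x be the length used for the square. Square side x/4; circle radius (92−x)/(2π).
A(x) = (x/4)² + π·((92−x)/(2π))² = x²/16 + (92−x)²/(4π) for 0 ≤ x ≤ 92. A'(x) = x/8 − (92−x)/(2π) = 0 gives x = 4·92/(π+4) ≈ 51.5291.
A'' = 1/8 + 1/(2π) > 0, so this gives the minimum combined area; x ≈ 51.5291 cm to the square.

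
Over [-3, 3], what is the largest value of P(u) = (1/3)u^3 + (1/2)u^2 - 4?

19/2

Differentiating, P'(u) = u^2 + u; which vanishes at u = -1 and u = 0.
Compare values at every candidate in [-3, 3]: P(-3) = -17/2,  P(-1) = -23/6,  P(0) = -4,  P(3) = 19/2.
Hence the absolute maximum is 19/2 at u = 3.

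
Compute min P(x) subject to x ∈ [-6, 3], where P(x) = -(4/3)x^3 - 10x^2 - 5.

-131

The derivative is -4x^2 - 20x, which vanishes at x = -5 and x = 0.
Compare values at every candidate in [-6, 3]: P(-6) = -77,  P(-5) = -265/3,  P(0) = -5,  P(3) = -131.
Hence the absolute minimum is -131 at x = 3.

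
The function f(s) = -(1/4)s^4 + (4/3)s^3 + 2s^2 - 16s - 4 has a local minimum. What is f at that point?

-64/3

f'(s) = -s^3 + 4s^2 + 4s - 16. Setting f'(s) = 0 gives s ∈ {-2, 2, 4}.
Since f''(s) = -3s^2 + 8s + 4, we get f''(-2) = -24 < 0 ⇒ local maximum; f''(2) = 8 > 0 ⇒ local minimum; f''(4) = -12 < 0 ⇒ local maximum.
So the local minimum value is f(2) = -64/3.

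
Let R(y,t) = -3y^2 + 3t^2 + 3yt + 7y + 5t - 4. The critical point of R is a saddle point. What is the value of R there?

∂R/∂y = -6y + 3t + 7 = 0 and ∂R/∂t = 3y + 6t + 5 = 0, so (y, t) = (3/5, -17/15).
The Hessian has R_{yy} = -6, R_{tt} = 6, R_{yt} = 3, giving D = -45 < 0, so the point is a saddle point.
R(3/5, -17/15) = -71/15.

-71/15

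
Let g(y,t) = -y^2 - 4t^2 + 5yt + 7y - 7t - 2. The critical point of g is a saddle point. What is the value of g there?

-2

∂g/∂y = -2y + 5t + 7 = 0 and ∂g/∂t = 5y - 8t - 7 = 0, so (y, t) = (-7/3, -7/3).
The Hessian has g_{yy} = -2, g_{tt} = -8, g_{yt} = 5, giving D = -9 < 0, so the point is a saddle point.
g(-7/3, -7/3) = -2.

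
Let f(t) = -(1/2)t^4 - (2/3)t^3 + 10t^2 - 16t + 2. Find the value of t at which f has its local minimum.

f'(t) = -2t^3 - 2t^2 + 20t - 16 = 0 at t = -4, 1, 2.
Second-derivative test with f''(t) = -6t^2 - 4t + 20: f''(-4) = -60 < 0 ⇒ local maximum; f''(1) = 10 > 0 ⇒ local minimum; f''(2) = -12 < 0 ⇒ local maximum.
The local minimum is f(1) = -31/6.

1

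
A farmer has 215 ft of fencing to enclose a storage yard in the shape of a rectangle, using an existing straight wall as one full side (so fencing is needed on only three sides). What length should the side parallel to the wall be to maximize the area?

Let the sides perpendicular to the wall have length x and the parallel side y, so 2x + y = 215 and the area is A = xy = x(215 − 2x).
A'(x) = 215 − 4x = 0 gives x = 215/4, and A''(x) = −4 < 0 confirms a maximum.
Then y = 215 − 2·215/4 = 215/2 and A = 46225/8.

215/2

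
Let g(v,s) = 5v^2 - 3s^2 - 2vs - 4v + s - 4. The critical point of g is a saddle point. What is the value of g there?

-307/64

∂g/∂v = 10v - 2s - 4 = 0 and ∂g/∂s = -2v - 6s + 1 = 0, so (v, s) = (13/32, 1/32).
The Hessian has g_{vv} = 10, g_{ss} = -6, g_{vs} = -2, giving D = -64 < 0, so the point is a saddle point.
g(13/32, 1/32) = -307/64.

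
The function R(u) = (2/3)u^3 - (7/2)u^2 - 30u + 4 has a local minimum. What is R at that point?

R'(u) = 2u^2 - 7u - 30 = 0 at u = -5/2, 6.
Second-derivative test with R''(u) = 4u - 7: R''(-5/2) = -17 < 0 ⇒ local maximum; R''(6) = 17 > 0 ⇒ local minimum.
The local minimum is R(6) = -158.

-158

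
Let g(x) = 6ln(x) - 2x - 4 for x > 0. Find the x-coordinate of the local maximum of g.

g'(x) = 6/x − 2 = 0 gives x = 3.
g''(x) = -6/x², which is negative for x > 0, so this is a local maximum.
g(3) = 6·ln(3) - 6 - 4 ≈ -3.4083.

3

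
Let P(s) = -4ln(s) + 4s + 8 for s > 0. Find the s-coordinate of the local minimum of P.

P'(s) = -4/s + 4 = 0 gives s = 1.
P''(s) = 4/s², which is positive for s > 0, so this is a local minimum.
P(1) = -4·ln(1) + 4 + 8 ≈ 12.0000.

1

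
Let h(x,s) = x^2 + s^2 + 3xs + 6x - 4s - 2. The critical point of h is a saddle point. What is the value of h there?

∂h/∂x = 2x + 3s + 6 = 0 and ∂h/∂s = 3x + 2s - 4 = 0, so (x, s) = (24/5, -26/5).
The Hessian has h_{xx} = 2, h_{ss} = 2, h_{xs} = 3, giving D = -5 < 0, so the point is a saddle point.
h(24/5, -26/5) = 114/5.

114/5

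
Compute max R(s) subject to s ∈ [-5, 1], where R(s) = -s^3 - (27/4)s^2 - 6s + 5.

103/16

R'(s) = -3s^2 - (27/2)s - 6, which vanishes at s = -4 and s = -1/2.
Evaluating at the critical points and endpoints: R(-5) = -35/4,  R(-4) = -15,  R(-1/2) = 103/16,  R(1) = -35/4.
The maximum over the interval is 103/16, attained at s = -1/2.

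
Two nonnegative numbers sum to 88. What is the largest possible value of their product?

1936

With x + y = 88, the product is P(x) = x(88 − x).
P'(x) = 88 − 2x = 0 gives x = 44; P'' = −2 < 0, so this is the maximum.
P = 44·44 = 1936.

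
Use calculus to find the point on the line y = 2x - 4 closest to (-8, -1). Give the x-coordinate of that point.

Minimize D(x)^2 = (x + 8)^2 + (2x - 3)^2.
d/dx[D^2] = 2(x + 8) + 2·2·(2x - 3) = 0 ⇒ x = -2/5.
Then y = -24/5 and the distance is √(361/5) ≈ 8.4971.

-2/5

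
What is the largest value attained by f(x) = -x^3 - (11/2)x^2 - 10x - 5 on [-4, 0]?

11

f'(x) = -3x^2 - 11x - 10, which vanishes at x = -2 and x = -5/3.
Evaluating at the critical points and endpoints: f(-4) = 11, f(-2) = 1, f(-5/3) = 55/54, f(0) = -5.
Hence the absolute maximum is 11 at x = -4.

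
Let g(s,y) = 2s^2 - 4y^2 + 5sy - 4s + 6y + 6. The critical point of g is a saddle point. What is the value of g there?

470/57

∂g/∂s = 4s + 5y - 4 = 0 and ∂g/∂y = 5s - 8y + 6 = 0, so (s, y) = (2/57, 44/57).
The Hessian has g_{ss} = 4, g_{yy} = -8, g_{sy} = 5, giving D = -57 < 0, so the point is a saddle point.
g(2/57, 44/57) = 470/57.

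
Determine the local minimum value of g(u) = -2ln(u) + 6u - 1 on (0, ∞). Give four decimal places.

3.1972

g'(u) = -2/u + 6 = 0 gives u = 1/3.
g''(u) = 2/u², which is positive for u > 0, so this is a local minimum.
g(1/3) = -2·ln(1/3) + 2 - 1 ≈ 3.1972.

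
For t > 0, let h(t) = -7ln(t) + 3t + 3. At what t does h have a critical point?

7/3

h'(t) = -7/t + 3 = 0 gives t = 7/3.
h''(t) = 7/t², which is positive for t > 0, so this is a local minimum.
h(7/3) = -7·ln(7/3) + 7 + 3 ≈ 4.0689.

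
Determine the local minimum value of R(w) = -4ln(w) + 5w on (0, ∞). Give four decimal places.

4.8926

R'(w) = -4/w + 5 = 0 gives w = 4/5.
R''(w) = 4/w², which is positive for w > 0, so this is a local minimum.
R(4/5) = -4·ln(4/5) + 4 ≈ 4.8926.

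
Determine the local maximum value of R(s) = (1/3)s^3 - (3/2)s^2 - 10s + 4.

Critical points: R'(s) = s^2 - 3s - 10 vanishes at s = -2, 5.
Since R''(s) = 2s - 3, we get R''(-2) = -7 < 0 ⇒ local maximum; R''(5) = 7 > 0 ⇒ local minimum.
The local maximum is R(-2) = 46/3.

46/3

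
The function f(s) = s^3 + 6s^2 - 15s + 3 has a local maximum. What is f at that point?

f'(s) = 3s^2 + 12s - 15. Setting f'(s) = 0 gives s ∈ {-5, 1}.
Since f''(s) = 6s + 12, we get f''(-5) = -18 < 0 ⇒ local maximum; f''(1) = 18 > 0 ⇒ local minimum.
So the local maximum value is f(-5) = 103.

103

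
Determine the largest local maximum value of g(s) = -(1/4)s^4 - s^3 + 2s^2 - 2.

g'(s) = -s^3 - 3s^2 + 4s. Setting g'(s) = 0 gives s ∈ {-4, 0, 1}.
g''(s) = -3s^2 - 6s + 4. g''(-4) = -20 < 0 ⇒ local maximum; g''(0) = 4 > 0 ⇒ local minimum; g''(1) = -5 < 0 ⇒ local maximum.
So the largest local maximum value is g(-4) = 30.

30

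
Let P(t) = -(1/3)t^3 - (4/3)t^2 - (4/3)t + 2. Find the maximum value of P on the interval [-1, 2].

194/81

Differentiating, P'(t) = -t^2 - (8/3)t - 4/3; whose only zero in [-1, 2] is t = -2/3.
Candidates: P(-1) = 7/3,  P(-2/3) = 194/81,  P(2) = -26/3.
So the maximum is P(-2/3) = 194/81.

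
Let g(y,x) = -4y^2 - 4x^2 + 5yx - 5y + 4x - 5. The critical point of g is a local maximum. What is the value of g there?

∂g/∂y = -8y + 5x - 5 = 0 and ∂g/∂x = 5y - 8x + 4 = 0, so (y, x) = (-20/39, 7/39).
The Hessian has g_{yy} = -8, g_{xx} = -8, g_{yx} = 5, giving D = 39 > 0 with g_{yy} < 0, so the point is a local maximum.
g(-20/39, 7/39) = -131/39.

-131/39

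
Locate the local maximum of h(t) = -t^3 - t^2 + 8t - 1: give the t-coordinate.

4/3

h'(t) = -3t^2 - 2t + 8. Setting h'(t) = 0 gives t ∈ {-2, 4/3}.
Second-derivative test with h''(t) = -6t - 2: h''(-2) = 10 > 0 ⇒ local minimum; h''(4/3) = -10 < 0 ⇒ local maximum.
Thus h has its local maximum at t = 4/3, with value 149/27.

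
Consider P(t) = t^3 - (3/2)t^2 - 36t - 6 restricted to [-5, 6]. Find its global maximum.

P'(t) = 3t^2 - 3t - 36, which vanishes at t = -3 and t = 4.
Compare values at every candidate in [-5, 6]: P(-5) = 23/2, P(-3) = 123/2, P(4) = -110, P(6) = -60.
The maximum over the interval is 123/2, attained at t = -3.

123/2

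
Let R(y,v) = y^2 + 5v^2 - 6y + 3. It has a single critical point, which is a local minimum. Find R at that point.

-6

∂R/∂y = 2y - 6 = 0 and ∂R/∂v = 10v = 0, so (y, v) = (3, 0).
The Hessian has R_{yy} = 2, R_{vv} = 10, R_{yv} = 0, giving D = 20 > 0 with R_{yy} > 0, so the point is a local minimum.
R(3, 0) = -6.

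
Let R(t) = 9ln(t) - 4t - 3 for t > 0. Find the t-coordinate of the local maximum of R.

R'(t) = 9/t − 4 = 0 gives t = 9/4.
R''(t) = -9/t², which is negative for t > 0, so this is a local maximum.
R(9/4) = 9·ln(9/4) - 9 - 3 ≈ -4.7016.

9/4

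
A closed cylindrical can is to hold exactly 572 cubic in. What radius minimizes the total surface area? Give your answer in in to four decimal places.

4.4985

With radius r and height h, πr²h = 572 so h = 572/(πr²), and S(r) = 2πr² + 2πrh = 2πr² + 2·572/r.
S'(r) = 4πr − 2·572/r² = 0 ⇒ r³ = 572/(2π), so r ≈ 4.4985 and h = 2r ≈ 8.9971.
S''(r) = 4π + 4·572/r³ > 0, so this is the minimum; S ≈ 381.4567.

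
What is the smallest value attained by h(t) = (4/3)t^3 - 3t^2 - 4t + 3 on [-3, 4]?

-48

Differentiating, h'(t) = 4t^2 - 6t - 4; which vanishes at t = -1/2 and t = 2.
Evaluating at the critical points and endpoints: h(-3) = -48, h(-1/2) = 49/12, h(2) = -19/3, h(4) = 73/3.
So the minimum is h(-3) = -48.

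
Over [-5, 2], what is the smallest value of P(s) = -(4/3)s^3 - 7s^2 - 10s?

-176/3

Differentiating, P'(s) = -4s^2 - 14s - 10; which vanishes at s = -5/2 and s = -1.
Compare values at every candidate in [-5, 2]: P(-5) = 125/3, P(-5/2) = 25/12, P(-1) = 13/3, P(2) = -176/3.
Hence the absolute minimum is -176/3 at s = 2.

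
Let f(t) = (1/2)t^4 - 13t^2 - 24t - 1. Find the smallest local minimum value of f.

-177

Critical points: f'(t) = 2t^3 - 26t - 24 vanishes at t = -3, -1, 4.
Since f''(t) = 6t^2 - 26, we get f''(-3) = 28 > 0 ⇒ local minimum; f''(-1) = -20 < 0 ⇒ local maximum; f''(4) = 70 > 0 ⇒ local minimum.
The smallest local minimum is f(4) = -177.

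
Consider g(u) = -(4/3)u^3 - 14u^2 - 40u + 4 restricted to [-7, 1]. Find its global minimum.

-154/3

Differentiating, g'(u) = -4u^2 - 28u - 40; which vanishes at u = -5 and u = -2.
Candidates: g(-7) = 166/3, g(-5) = 62/3, g(-2) = 116/3, g(1) = -154/3.
Hence the absolute minimum is -154/3 at u = 1.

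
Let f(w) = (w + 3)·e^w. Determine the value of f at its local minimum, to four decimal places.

Differentiating with the product rule gives f'(w) = (w + 4)·e^w. Since e^w > 0, the only critical point is w = -4.
f''(-4) has the same sign as 1 > 0, so this is a local minimum.
f(-4) = (-1)·e^(-4) ≈ -0.0183.

-0.0183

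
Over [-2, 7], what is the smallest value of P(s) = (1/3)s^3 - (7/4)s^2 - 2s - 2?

Differentiating, P'(s) = s^2 - (7/2)s - 2; which vanishes at s = -1/2 and s = 4.
Evaluating at the critical points and endpoints: P(-2) = -23/3,  P(-1/2) = -71/48,  P(4) = -50/3,  P(7) = 151/12.
So the minimum is P(4) = -50/3.

-50/3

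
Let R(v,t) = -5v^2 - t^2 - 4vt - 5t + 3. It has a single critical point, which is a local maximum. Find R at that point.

137/4

∂R/∂v = -10v - 4t = 0 and ∂R/∂t = -4v - 2t - 5 = 0, so (v, t) = (5, -25/2).
The Hessian has R_{vv} = -10, R_{tt} = -2, R_{vt} = -4, giving D = 4 > 0 with R_{vv} < 0, so the point is a local maximum.
R(5, -25/2) = 137/4.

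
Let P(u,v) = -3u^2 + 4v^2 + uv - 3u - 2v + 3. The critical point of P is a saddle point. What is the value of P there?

∂P/∂u = -6u + v - 3 = 0 and ∂P/∂v = u + 8v - 2 = 0, so (u, v) = (-22/49, 15/49).
The Hessian has P_{uu} = -6, P_{vv} = 8, P_{uv} = 1, giving D = -49 < 0, so the point is a saddle point.
P(-22/49, 15/49) = 165/49.

165/49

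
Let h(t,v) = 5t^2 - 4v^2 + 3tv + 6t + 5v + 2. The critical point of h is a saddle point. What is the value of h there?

∂h/∂t = 10t + 3v + 6 = 0 and ∂h/∂v = 3t - 8v + 5 = 0, so (t, v) = (-63/89, 32/89).
The Hessian has h_{tt} = 10, h_{vv} = -8, h_{tv} = 3, giving D = -89 < 0, so the point is a saddle point.
h(-63/89, 32/89) = 69/89.

69/89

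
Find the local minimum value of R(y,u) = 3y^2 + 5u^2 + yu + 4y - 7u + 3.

∂R/∂y = 6y + u + 4 = 0 and ∂R/∂u = y + 10u - 7 = 0, so (y, u) = (-47/59, 46/59).
The Hessian has R_{yy} = 6, R_{uu} = 10, R_{yu} = 1, giving D = 59 > 0 with R_{yy} > 0, so the point is a local minimum.
R(-47/59, 46/59) = -78/59.

-78/59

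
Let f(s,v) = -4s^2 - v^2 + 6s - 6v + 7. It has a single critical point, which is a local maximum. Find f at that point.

∂f/∂s = -8s + 6 = 0 and ∂f/∂v = -2v - 6 = 0, so (s, v) = (3/4, -3).
The Hessian has f_{ss} = -8, f_{vv} = -2, f_{sv} = 0, giving D = 16 > 0 with f_{ss} < 0, so the point is a local maximum.
f(3/4, -3) = 73/4.

73/4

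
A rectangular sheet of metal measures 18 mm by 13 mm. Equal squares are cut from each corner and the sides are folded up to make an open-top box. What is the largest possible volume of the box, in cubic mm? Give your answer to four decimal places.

With cut size x, the volume is V(x) = x(18 − 2x)(13 − 2x) for 0 < x < 6.5.
V'(x) = 12x^2 − 124x + 234. Setting V'(x) = 0 gives x ≈ 2.4844 (the root in (0, 6.5)).
V''(x) = 24x − 124 is negative there, so this is the maximum; V ≈ 260.0078.

260.0078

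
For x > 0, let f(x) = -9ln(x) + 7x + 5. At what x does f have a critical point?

9/7

f'(x) = -9/x + 7 = 0 gives x = 9/7.
f''(x) = 9/x², which is positive for x > 0, so this is a local minimum.
f(9/7) = -9·ln(9/7) + 9 + 5 ≈ 11.7382.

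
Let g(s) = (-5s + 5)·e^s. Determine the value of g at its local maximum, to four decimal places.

5.0000

g'(s) = (-5)·e^s + (-5s + 5)·1·e^s = (-5s)·e^s. Since e^s > 0, the only critical point is s = 0.
g''(0) has the same sign as -5 < 0, so this is a local maximum.
g(0) = (5)·e^(0) ≈ 5.0000.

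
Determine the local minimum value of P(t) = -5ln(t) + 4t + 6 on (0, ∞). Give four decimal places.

9.8843

P'(t) = -5/t + 4 = 0 gives t = 5/4.
P''(t) = 5/t², which is positive for t > 0, so this is a local minimum.
P(5/4) = -5·ln(5/4) + 5 + 6 ≈ 9.8843.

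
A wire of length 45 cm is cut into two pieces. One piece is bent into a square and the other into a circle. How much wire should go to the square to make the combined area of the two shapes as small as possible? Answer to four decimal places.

Let x be the length used for the square. Square side x/4; circle radius (45−x)/(2π).
A(x) = (x/4)² + π·((45−x)/(2π))² = x²/16 + (45−x)²/(4π) for 0 ≤ x ≤ 45. A'(x) = x/8 − (45−x)/(2π) = 0 gives x = 4·45/(π+4) ≈ 25.2045.
A'' = 1/8 + 1/(2π) > 0, so this gives the minimum combined area; x ≈ 25.2045 cm to the square.

25.2045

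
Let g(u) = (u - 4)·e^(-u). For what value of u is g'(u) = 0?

Differentiating with the product rule gives g'(u) = (-u + 5)·e^(-u). Since e^(-u) > 0, the only critical point is u = 5.
g''(5) has the same sign as -1 < 0, so this is a local maximum.
g(5) = (1)·e^(-5) ≈ 0.0067.

5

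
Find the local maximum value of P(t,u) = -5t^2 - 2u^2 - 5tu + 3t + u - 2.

∂P/∂t = -10t - 5u + 3 = 0 and ∂P/∂u = -5t - 4u + 1 = 0, so (t, u) = (7/15, -1/3).
The Hessian has P_{tt} = -10, P_{uu} = -4, P_{tu} = -5, giving D = 15 > 0 with P_{tt} < 0, so the point is a local maximum.
P(7/15, -1/3) = -22/15.

-22/15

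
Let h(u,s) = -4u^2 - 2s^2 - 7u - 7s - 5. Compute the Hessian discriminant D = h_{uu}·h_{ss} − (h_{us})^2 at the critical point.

∂h/∂u = -8u - 7 = 0 and ∂h/∂s = -4s - 7 = 0, so (u, s) = (-7/8, -7/4).
The Hessian has h_{uu} = -8, h_{ss} = -4, h_{us} = 0, giving D = 32 > 0 with h_{uu} < 0, so the point is a local maximum.
D = (-8)·(-4) − (0)^2 = 32.

32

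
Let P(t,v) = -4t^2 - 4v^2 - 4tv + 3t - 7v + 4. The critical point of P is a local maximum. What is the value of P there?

127/12

∂P/∂t = -8t - 4v + 3 = 0 and ∂P/∂v = -4t - 8v - 7 = 0, so (t, v) = (13/12, -17/12).
The Hessian has P_{tt} = -8, P_{vv} = -8, P_{tv} = -4, giving D = 48 > 0 with P_{tt} < 0, so the point is a local maximum.
P(13/12, -17/12) = 127/12.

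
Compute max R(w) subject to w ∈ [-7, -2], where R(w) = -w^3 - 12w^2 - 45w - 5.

65

R'(w) = -3w^2 - 24w - 45, which vanishes at w = -5 and w = -3.
Compare values at every candidate in [-7, -2]: R(-7) = 65; R(-5) = 45; R(-3) = 49; R(-2) = 45.
The maximum over the interval is 65, attained at w = -7.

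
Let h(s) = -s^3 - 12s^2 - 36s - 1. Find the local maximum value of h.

31

Critical points: h'(s) = -3s^2 - 24s - 36 vanishes at s = -6, -2.
h''(s) = -6s - 24. h''(-6) = 12 > 0 ⇒ local minimum; h''(-2) = -12 < 0 ⇒ local maximum.
So the local maximum value is h(-2) = 31.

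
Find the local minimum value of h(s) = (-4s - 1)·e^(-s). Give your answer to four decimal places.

-1.8895

Differentiating with the product rule gives h'(s) = (4s - 3)·e^(-s). Since e^(-s) > 0, the only critical point is s = 3/4.
h''(3/4) has the same sign as 4 > 0, so this is a local minimum.
h(3/4) = (-4)·e^(-3/4) ≈ -1.8895.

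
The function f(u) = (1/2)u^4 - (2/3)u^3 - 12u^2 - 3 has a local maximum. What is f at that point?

Critical points: f'(u) = 2u^3 - 2u^2 - 24u vanishes at u = -3, 0, 4.
f''(u) = 6u^2 - 4u - 24. f''(-3) = 42 > 0 ⇒ local minimum; f''(0) = -24 < 0 ⇒ local maximum; f''(4) = 56 > 0 ⇒ local minimum.
So the local maximum value is f(0) = -3.

-3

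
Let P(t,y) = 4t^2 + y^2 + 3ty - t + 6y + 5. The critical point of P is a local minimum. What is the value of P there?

∂P/∂t = 8t + 3y - 1 = 0 and ∂P/∂y = 3t + 2y + 6 = 0, so (t, y) = (20/7, -51/7).
The Hessian has P_{tt} = 8, P_{yy} = 2, P_{ty} = 3, giving D = 7 > 0 with P_{tt} > 0, so the point is a local minimum.
P(20/7, -51/7) = -128/7.

-128/7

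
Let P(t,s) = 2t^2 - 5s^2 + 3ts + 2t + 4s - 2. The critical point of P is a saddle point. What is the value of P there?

∂P/∂t = 4t + 3s + 2 = 0 and ∂P/∂s = 3t - 10s + 4 = 0, so (t, s) = (-32/49, 10/49).
The Hessian has P_{tt} = 4, P_{ss} = -10, P_{ts} = 3, giving D = -49 < 0, so the point is a saddle point.
P(-32/49, 10/49) = -110/49.

-110/49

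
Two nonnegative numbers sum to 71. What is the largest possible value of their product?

With x + y = 71, the product is P(x) = x(71 − x).
P'(x) = 71 − 2x = 0 gives x = 71/2; P'' = −2 < 0, so this is the maximum.
P = 71/2·71/2 = 5041/4.

5041/4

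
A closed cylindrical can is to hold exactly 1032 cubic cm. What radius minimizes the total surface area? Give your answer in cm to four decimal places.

With radius r and height h, πr²h = 1032 so h = 1032/(πr²), and S(r) = 2πr² + 2πrh = 2πr² + 2·1032/r.
S'(r) = 4πr − 2·1032/r² = 0 ⇒ r³ = 1032/(2π), so r ≈ 5.4765 and h = 2r ≈ 10.9529.
S''(r) = 4π + 4·1032/r³ > 0, so this is the minimum; S ≈ 565.3287.

5.4765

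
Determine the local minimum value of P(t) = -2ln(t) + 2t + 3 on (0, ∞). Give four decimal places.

P'(t) = -2/t + 2 = 0 gives t = 1.
P''(t) = 2/t², which is positive for t > 0, so this is a local minimum.
P(1) = -2·ln(1) + 2 + 3 ≈ 5.0000.

5.0000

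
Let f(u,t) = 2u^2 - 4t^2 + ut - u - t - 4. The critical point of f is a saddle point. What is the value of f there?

-45/11

∂f/∂u = 4u + t - 1 = 0 and ∂f/∂t = u - 8t - 1 = 0, so (u, t) = (3/11, -1/11).
The Hessian has f_{uu} = 4, f_{tt} = -8, f_{ut} = 1, giving D = -33 < 0, so the point is a saddle point.
f(3/11, -1/11) = -45/11.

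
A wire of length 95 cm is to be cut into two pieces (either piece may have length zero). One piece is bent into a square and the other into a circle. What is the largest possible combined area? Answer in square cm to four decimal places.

718.1867

Let x be the length used for the square. Square side x/4; circle radius (95−x)/(2π).
A(x) = (x/4)² + π·((95−x)/(2π))² = x²/16 + (95−x)²/(4π) for 0 ≤ x ≤ 95. A'(x) = x/8 − (95−x)/(2π) = 0 gives x = 4·95/(π+4) ≈ 53.2094.
A'' > 0, so the interior critical point is a minimum; the maximum is at an endpoint. A(0) = 718.1867 and A(95) = 564.0625, so the largest area is 718.1867.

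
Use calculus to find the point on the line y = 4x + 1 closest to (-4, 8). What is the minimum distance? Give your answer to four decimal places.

5.5783

Minimize D(x)^2 = (x + 4)^2 + (4x - 7)^2.
d/dx[D^2] = 2(x + 4) + 2·4·(4x - 7) = 0 ⇒ x = 24/17.
Then y = 113/17 and the distance is √(529/17) ≈ 5.5783.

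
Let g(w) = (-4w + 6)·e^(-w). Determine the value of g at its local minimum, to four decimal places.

By the product rule, g'(w) = (4w - 10)·e^(-w). Since e^(-w) > 0, the only critical point is w = 5/2.
g''(5/2) has the same sign as 4 > 0, so this is a local minimum.
g(5/2) = (-4)·e^(-5/2) ≈ -0.3283.

-0.3283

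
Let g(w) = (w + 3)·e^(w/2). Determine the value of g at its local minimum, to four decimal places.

By the product rule, g'(w) = ((1/2)w + 5/2)·e^(w/2). Since e^(w/2) > 0, the only critical point is w = -5.
g''(-5) has the same sign as 1/2 > 0, so this is a local minimum.
g(-5) = (-2)·e^(-5/2) ≈ -0.1642.

-0.1642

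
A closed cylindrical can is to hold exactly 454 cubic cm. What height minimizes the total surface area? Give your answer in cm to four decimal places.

8.3302

With radius r and height h, πr²h = 454 so h = 454/(πr²), and S(r) = 2πr² + 2πrh = 2πr² + 2·454/r.
S'(r) = 4πr − 2·454/r² = 0 ⇒ r³ = 454/(2π), so r ≈ 4.1651 and h = 2r ≈ 8.3302.
S''(r) = 4π + 4·454/r³ > 0, so this is the minimum; S ≈ 327.0030.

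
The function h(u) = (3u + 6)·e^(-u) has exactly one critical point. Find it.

By the product rule, h'(u) = (-3u - 3)·e^(-u). Since e^(-u) > 0, the only critical point is u = -1.
h''(-1) has the same sign as -3 < 0, so this is a local maximum.
h(-1) = (3)·e^(1) ≈ 8.1548.

-1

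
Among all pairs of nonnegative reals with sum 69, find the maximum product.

4761/4

With x + y = 69, the product is P(x) = x(69 − x).
P'(x) = 69 − 2x = 0 gives x = 69/2; P'' = −2 < 0, so this is the maximum.
P = 69/2·69/2 = 4761/4.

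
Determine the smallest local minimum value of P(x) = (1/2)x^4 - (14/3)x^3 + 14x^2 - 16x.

P'(x) = 2x^3 - 14x^2 + 28x - 16. Setting P'(x) = 0 gives x ∈ {1, 2, 4}.
P''(x) = 6x^2 - 28x + 28. P''(1) = 6 > 0 ⇒ local minimum; P''(2) = -4 < 0 ⇒ local maximum; P''(4) = 12 > 0 ⇒ local minimum.
Thus P has its smallest local minimum at x = 4, with value -32/3.

-32/3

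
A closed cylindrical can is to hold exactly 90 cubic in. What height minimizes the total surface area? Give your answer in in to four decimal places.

4.8572

With radius r and height h, πr²h = 90 so h = 90/(πr²), and S(r) = 2πr² + 2πrh = 2πr² + 2·90/r.
S'(r) = 4πr − 2·90/r² = 0 ⇒ r³ = 90/(2π), so r ≈ 2.4286 and h = 2r ≈ 4.8572.
S''(r) = 4π + 4·90/r³ > 0, so this is the minimum; S ≈ 111.1756.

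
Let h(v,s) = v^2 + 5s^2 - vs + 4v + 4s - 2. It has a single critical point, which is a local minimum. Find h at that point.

-150/19

∂h/∂v = 2v - s + 4 = 0 and ∂h/∂s = -v + 10s + 4 = 0, so (v, s) = (-44/19, -12/19).
The Hessian has h_{vv} = 2, h_{ss} = 10, h_{vs} = -1, giving D = 19 > 0 with h_{vv} > 0, so the point is a local minimum.
h(-44/19, -12/19) = -150/19.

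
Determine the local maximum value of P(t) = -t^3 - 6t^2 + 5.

Critical points: P'(t) = -3t^2 - 12t vanishes at t = -4, 0.
P''(t) = -6t - 12. P''(-4) = 12 > 0 ⇒ local minimum; P''(0) = -12 < 0 ⇒ local maximum.
Thus P has its local maximum at t = 0, with value 5.

5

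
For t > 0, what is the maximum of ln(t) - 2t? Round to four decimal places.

R'(t) = 1/t − 2 = 0 gives t = 1/2.
R''(t) = -1/t², which is negative for t > 0, so this is a local maximum.
R(1/2) = 1·ln(1/2) - 1 ≈ -1.6931.

-1.6931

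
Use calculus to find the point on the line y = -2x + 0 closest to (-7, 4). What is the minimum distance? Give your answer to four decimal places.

Minimize D(x)^2 = (x + 7)^2 + (-2x - 4)^2.
d/dx[D^2] = 2(x + 7) + 2·(-2)·(-2x - 4) = 0 ⇒ x = -3.
Then y = 6 and the distance is √(20) ≈ 4.4721.

4.4721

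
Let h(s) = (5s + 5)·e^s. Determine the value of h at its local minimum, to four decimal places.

-0.6767

Differentiating with the product rule gives h'(s) = (5s + 10)·e^s. Since e^s > 0, the only critical point is s = -2.
h''(-2) has the same sign as 5 > 0, so this is a local minimum.
h(-2) = (-5)·e^(-2) ≈ -0.6767.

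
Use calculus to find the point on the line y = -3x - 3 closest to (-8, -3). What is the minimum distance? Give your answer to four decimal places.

Minimize D(x)^2 = (x + 8)^2 + (-3x)^2.
d/dx[D^2] = 2(x + 8) + 2·(-3)·(-3x) = 0 ⇒ x = -4/5.
Then y = -3/5 and the distance is √(288/5) ≈ 7.5895.

7.5895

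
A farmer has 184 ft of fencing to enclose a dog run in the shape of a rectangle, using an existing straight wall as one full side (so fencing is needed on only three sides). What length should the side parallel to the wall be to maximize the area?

92

Let the sides perpendicular to the wall have length x and the parallel side y, so 2x + y = 184 and the area is A = xy = x(184 − 2x).
A'(x) = 184 − 4x = 0 gives x = 46, and A''(x) = −4 < 0 confirms a maximum.
Then y = 184 − 2·46 = 92 and A = 4232.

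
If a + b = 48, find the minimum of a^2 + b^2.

1152

With a + b = 48, a^2 + b^2 = a^2 + (48 − a)^2.
The derivative 2a − 2(48 − a) = 4a − 96 vanishes at a = 24; second derivative 4 > 0, a minimum.
The minimum is 2·(24)^2 = 1152.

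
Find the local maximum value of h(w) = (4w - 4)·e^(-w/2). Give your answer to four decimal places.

h'(w) = 4·e^(-w/2) + (4w - 4)·(-1/2)·e^(-w/2) = (-2w + 6)·e^(-w/2). Since e^(-w/2) > 0, the only critical point is w = 3.
h''(3) has the same sign as -2 < 0, so this is a local maximum.
h(3) = (8)·e^(-3/2) ≈ 1.7850.

1.7850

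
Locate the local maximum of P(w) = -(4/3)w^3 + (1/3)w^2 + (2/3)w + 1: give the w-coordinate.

Critical points: P'(w) = -4w^2 + (2/3)w + 2/3 vanishes at w = -1/3, 1/2.
Second-derivative test with P''(w) = -8w + 2/3: P''(-1/3) = 10/3 > 0 ⇒ local minimum; P''(1/2) = -10/3 < 0 ⇒ local maximum.
So the local maximum value is P(1/2) = 5/4.

1/2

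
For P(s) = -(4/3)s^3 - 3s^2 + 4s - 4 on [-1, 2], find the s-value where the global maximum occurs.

1/2

P'(s) = -4s^2 - 6s + 4, whose only zero in [-1, 2] is s = 1/2.
Evaluating at the critical points and endpoints: P(-1) = -29/3,  P(1/2) = -35/12,  P(2) = -56/3.
Hence the absolute maximum is -35/12 at s = 1/2.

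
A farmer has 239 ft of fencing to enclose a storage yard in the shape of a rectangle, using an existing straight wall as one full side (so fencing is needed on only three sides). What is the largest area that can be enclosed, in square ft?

Let the sides perpendicular to the wall have length x and the parallel side y, so 2x + y = 239 and the area is A = xy = x(239 − 2x).
A'(x) = 239 − 4x = 0 gives x = 239/4, and A''(x) = −4 < 0 confirms a maximum.
Then y = 239 − 2·239/4 = 239/2 and A = 57121/8.

57121/8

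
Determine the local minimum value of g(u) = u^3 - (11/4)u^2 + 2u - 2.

-50/27

g'(u) = 3u^2 - (11/2)u + 2 = 0 at u = 1/2, 4/3.
Second-derivative test with g''(u) = 6u - 11/2: g''(1/2) = -5/2 < 0 ⇒ local maximum; g''(4/3) = 5/2 > 0 ⇒ local minimum.
So the local minimum value is g(4/3) = -50/27.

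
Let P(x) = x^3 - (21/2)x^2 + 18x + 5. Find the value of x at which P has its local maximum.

1

P'(x) = 3x^2 - 21x + 18 = 0 at x = 1, 6.
Since P''(x) = 6x - 21, we get P''(1) = -15 < 0 ⇒ local maximum; P''(6) = 15 > 0 ⇒ local minimum.
Thus P has its local maximum at x = 1, with value 27/2.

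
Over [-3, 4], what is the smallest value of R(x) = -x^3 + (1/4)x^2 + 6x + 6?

The derivative is -3x^2 + (1/2)x + 6, which vanishes at x = -4/3 and x = 3/2.
Evaluating at the critical points and endpoints: R(-3) = 69/4, R(-4/3) = 22/27, R(3/2) = 195/16, R(4) = -30.
So the minimum is R(4) = -30.

-30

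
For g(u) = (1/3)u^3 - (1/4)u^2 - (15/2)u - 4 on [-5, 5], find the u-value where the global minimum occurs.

g'(u) = u^2 - (1/2)u - 15/2, which vanishes at u = -5/2 and u = 3.
Evaluating at the critical points and endpoints: g(-5) = -173/12; g(-5/2) = 383/48; g(3) = -79/4; g(5) = -73/12.
Hence the absolute minimum is -79/4 at u = 3.

3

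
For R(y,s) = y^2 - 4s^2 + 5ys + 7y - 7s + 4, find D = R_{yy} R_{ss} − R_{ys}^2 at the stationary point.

-41

∂R/∂y = 2y + 5s + 7 = 0 and ∂R/∂s = 5y - 8s - 7 = 0, so (y, s) = (-21/41, -49/41).
The Hessian has R_{yy} = 2, R_{ss} = -8, R_{ys} = 5, giving D = -41 < 0, so the point is a saddle point.
D = (2)·(-8) − (5)^2 = -41.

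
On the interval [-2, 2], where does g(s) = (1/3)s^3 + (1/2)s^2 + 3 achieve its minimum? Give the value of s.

-2

g'(s) = s^2 + s, which vanishes at s = -1 and s = 0.
Candidates: g(-2) = 7/3; g(-1) = 19/6; g(0) = 3; g(2) = 23/3.
Hence the absolute minimum is 7/3 at s = -2.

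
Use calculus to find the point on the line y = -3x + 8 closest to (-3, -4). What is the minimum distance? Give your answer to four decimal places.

Minimize D(x)^2 = (x + 3)^2 + (-3x + 12)^2.
d/dx[D^2] = 2(x + 3) + 2·(-3)·(-3x + 12) = 0 ⇒ x = 33/10.
Then y = -19/10 and the distance is √(441/10) ≈ 6.6408.

6.6408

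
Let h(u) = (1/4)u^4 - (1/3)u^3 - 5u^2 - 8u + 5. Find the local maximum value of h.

103/12

h'(u) = u^3 - u^2 - 10u - 8 = 0 at u = -2, -1, 4.
h''(u) = 3u^2 - 2u - 10. h''(-2) = 6 > 0 ⇒ local minimum; h''(-1) = -5 < 0 ⇒ local maximum; h''(4) = 30 > 0 ⇒ local minimum.
The local maximum is h(-1) = 103/12.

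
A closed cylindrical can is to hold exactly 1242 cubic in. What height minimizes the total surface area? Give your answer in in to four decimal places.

With radius r and height h, πr²h = 1242 so h = 1242/(πr²), and S(r) = 2πr² + 2πrh = 2πr² + 2·1242/r.
S'(r) = 4πr − 2·1242/r² = 0 ⇒ r³ = 1242/(2π), so r ≈ 5.8252 and h = 2r ≈ 11.6505.
S''(r) = 4π + 4·1242/r³ > 0, so this is the minimum; S ≈ 639.6302.

11.6505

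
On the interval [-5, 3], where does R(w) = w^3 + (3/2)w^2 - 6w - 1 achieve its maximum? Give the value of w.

3

R'(w) = 3w^2 + 3w - 6, which vanishes at w = -2 and w = 1.
Compare values at every candidate in [-5, 3]: R(-5) = -117/2; R(-2) = 9; R(1) = -9/2; R(3) = 43/2.
Hence the absolute maximum is 43/2 at w = 3.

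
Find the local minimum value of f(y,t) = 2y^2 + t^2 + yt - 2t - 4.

-36/7

∂f/∂y = 4y + t = 0 and ∂f/∂t = y + 2t - 2 = 0, so (y, t) = (-2/7, 8/7).
The Hessian has f_{yy} = 4, f_{tt} = 2, f_{yt} = 1, giving D = 7 > 0 with f_{yy} > 0, so the point is a local minimum.
f(-2/7, 8/7) = -36/7.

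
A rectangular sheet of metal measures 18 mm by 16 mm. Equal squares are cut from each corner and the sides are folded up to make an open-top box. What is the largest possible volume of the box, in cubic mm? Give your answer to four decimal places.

With cut size x, the volume is V(x) = x(18 − 2x)(16 − 2x) for 0 < x < 8.
V'(x) = 12x^2 − 136x + 288. Setting V'(x) = 0 gives x ≈ 2.8187 (the root in (0, 8)).
V''(x) = 24x − 136 is negative there, so this is the maximum; V ≈ 361.0999.

361.0999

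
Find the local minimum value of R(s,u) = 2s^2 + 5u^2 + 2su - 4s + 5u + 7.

∂R/∂s = 4s + 2u - 4 = 0 and ∂R/∂u = 2s + 10u + 5 = 0, so (s, u) = (25/18, -7/9).
The Hessian has R_{ss} = 4, R_{uu} = 10, R_{su} = 2, giving D = 36 > 0 with R_{ss} > 0, so the point is a local minimum.
R(25/18, -7/9) = 41/18.

41/18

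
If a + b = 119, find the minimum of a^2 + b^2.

With a + b = 119, a^2 + b^2 = a^2 + (119 − a)^2.
The derivative 2a − 2(119 − a) = 4a − 238 vanishes at a = 119/2; second derivative 4 > 0, a minimum.
The minimum is 2·(119/2)^2 = 14161/2.

14161/2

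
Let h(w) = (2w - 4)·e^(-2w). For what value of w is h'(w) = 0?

h'(w) = 2·e^(-2w) + (2w - 4)·(-2)·e^(-2w) = (-4w + 10)·e^(-2w). Since e^(-2w) > 0, the only critical point is w = 5/2.
h''(5/2) has the same sign as -4 < 0, so this is a local maximum.
h(5/2) = (1)·e^(-5) ≈ 0.0067.

5/2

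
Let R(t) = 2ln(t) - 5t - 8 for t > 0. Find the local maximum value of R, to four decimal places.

-11.8326

R'(t) = 2/t − 5 = 0 gives t = 2/5.
R''(t) = -2/t², which is negative for t > 0, so this is a local maximum.
R(2/5) = 2·ln(2/5) - 2 - 8 ≈ -11.8326.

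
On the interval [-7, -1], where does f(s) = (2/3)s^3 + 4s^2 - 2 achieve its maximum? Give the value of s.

-4

f'(s) = 2s^2 + 8s, whose only zero in [-7, -1] is s = -4.
Candidates: f(-7) = -104/3, f(-4) = 58/3, f(-1) = 4/3.
So the maximum is f(-4) = 58/3.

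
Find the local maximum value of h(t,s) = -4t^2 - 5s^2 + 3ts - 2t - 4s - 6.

-318/71

∂h/∂t = -8t + 3s - 2 = 0 and ∂h/∂s = 3t - 10s - 4 = 0, so (t, s) = (-32/71, -38/71).
The Hessian has h_{tt} = -8, h_{ss} = -10, h_{ts} = 3, giving D = 71 > 0 with h_{tt} < 0, so the point is a local maximum.
h(-32/71, -38/71) = -318/71.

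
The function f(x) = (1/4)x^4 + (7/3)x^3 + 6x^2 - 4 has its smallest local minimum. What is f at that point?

-4

f'(x) = x^3 + 7x^2 + 12x. Setting f'(x) = 0 gives x ∈ {-4, -3, 0}.
Since f''(x) = 3x^2 + 14x + 12, we get f''(-4) = 4 > 0 ⇒ local minimum; f''(-3) = -3 < 0 ⇒ local maximum; f''(0) = 12 > 0 ⇒ local minimum.
So the smallest local minimum value is f(0) = -4.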